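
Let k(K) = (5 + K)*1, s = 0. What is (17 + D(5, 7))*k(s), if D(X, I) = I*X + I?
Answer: 295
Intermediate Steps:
k(K) = 5 + K
D(X, I) = I + I*X
(17 + D(5, 7))*k(s) = (17 + 7*(1 + 5))*(5 + 0) = (17 + 7*6)*5 = (17 + 42)*5 = 59*5 = 295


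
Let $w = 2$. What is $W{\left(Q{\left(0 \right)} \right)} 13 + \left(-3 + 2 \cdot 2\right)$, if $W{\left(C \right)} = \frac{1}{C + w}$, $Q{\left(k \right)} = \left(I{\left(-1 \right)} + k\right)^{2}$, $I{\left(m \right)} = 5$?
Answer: $\frac{40}{27} \approx 1.4815$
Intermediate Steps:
$Q{\left(k \right)} = \left(5 + k\right)^{2}$
$W{\left(C \right)} = \frac{1}{2 + C}$ ($W{\left(C \right)} = \frac{1}{C + 2} = \frac{1}{2 + C}$)
$W{\left(Q{\left(0 \right)} \right)} 13 + \left(-3 + 2 \cdot 2\right) = \frac{1}{2 + \left(5 + 0\right)^{2}} \cdot 13 + \left(-3 + 2 \cdot 2\right) = \frac{1}{2 + 5^{2}} \cdot 13 + \left(-3 + 4\right) = \frac{1}{2 + 25} \cdot 13 + 1 = \frac{1}{27} \cdot 13 + 1 = \frac{13}{27} + 1 = \frac{40}{27}$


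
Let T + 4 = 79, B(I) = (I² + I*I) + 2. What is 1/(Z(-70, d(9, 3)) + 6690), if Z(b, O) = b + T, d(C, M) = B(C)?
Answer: 1/6695 ≈ 0.00014937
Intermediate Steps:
B(I) = 2 + 2*I² (B(I) = (I² + I²) + 2 = 2*I² + 2 = 2 + 2*I²)
T = 75 (T = -4 + 79 = 75)
d(C, M) = 2 + 2*C²
Z(b, O) = 75 + b (Z(b, O) = b + 75 = 75 + b)
1/(Z(-70, d(9, 3)) + 6690) = 1/((75 - 70) + 6690) = 1/(5 + 6690) = 1/6695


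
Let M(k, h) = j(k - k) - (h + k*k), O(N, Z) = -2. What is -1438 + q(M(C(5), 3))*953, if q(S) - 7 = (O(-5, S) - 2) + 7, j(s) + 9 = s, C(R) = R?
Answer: 8092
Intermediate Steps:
j(s) = -9 + s
M(k, h) = -9 - h - k² (M(k, h) = (-9 + (k - k)) - (h + k*k) = (-9 + 0) - (h + k²) = -9 + (-h - k²) = -9 - h - k²)
q(S) = 10 (q(S) = 7 + ((-2 - 2) + 7) = 7 + (-4 + 7) = 7 + 3 = 10)
-1438 + q(M(C(5), 3))*953 = -1438 + 10*953 = -1438 + 9530 = 8092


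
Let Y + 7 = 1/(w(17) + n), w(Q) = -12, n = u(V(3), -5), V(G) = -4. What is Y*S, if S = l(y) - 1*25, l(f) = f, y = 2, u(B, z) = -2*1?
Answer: 2277/14 ≈ 162.64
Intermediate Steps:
u(B, z) = -2
n = -2
S = -23 (S = 2 - 1*25 = 2 - 25 = -23)
Y = -99/14 (Y = -7 + 1/(-12 - 2) = -7 + 1/(-14) = -7 - 1/14 = -99/14 ≈ -7.0714)
Y*S = -99/14*(-23) = 2277/14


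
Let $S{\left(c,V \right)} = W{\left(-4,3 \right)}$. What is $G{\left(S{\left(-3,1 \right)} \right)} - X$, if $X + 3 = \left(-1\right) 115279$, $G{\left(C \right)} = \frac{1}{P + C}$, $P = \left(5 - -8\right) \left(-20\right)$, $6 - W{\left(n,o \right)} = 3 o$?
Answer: $\frac{30319165}{263} \approx 1.1528 \cdot 10^{5}$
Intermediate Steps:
$W{\left(n,o \right)} = 6 - 3 o$
$P = -260$ ($P = \left(5 + 8\right) \left(-20\right) = 13 \left(-20\right) = -260$)
$S{\left(c,V \right)} = -3$ ($S{\left(c,V \right)} = 6 - 9 = -3$)
$G{\left(C \right)} = \frac{1}{-260 + C}$
$X = -115282$ ($X = -3 - 115279 = -115282$)
$G{\left(S{\left(-3,1 \right)} \right)} - X = \frac{1}{-260 - 3} - -115282 = \frac{1}{-263} + 115282 = - \frac{1}{263} + 115282 = \frac{30319165}{263}$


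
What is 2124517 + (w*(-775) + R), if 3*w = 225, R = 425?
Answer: 2066817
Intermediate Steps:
w = 75 (w = (⅓)*225 = 75)
2124517 + (w*(-775) + R) = 2124517 + (75*(-775) + 425) = 2124517 + (-58125 + 425) = 2124517 - 57700 = 2066817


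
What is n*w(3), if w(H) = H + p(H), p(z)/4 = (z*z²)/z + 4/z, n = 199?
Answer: 26467/3 ≈ 8822.3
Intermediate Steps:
p(z) = 4*z² + 16/z (p(z) = 4*((z*z²)/z + 4/z) = 4*(z³/z + 4/z) = 4*(z² + 4/z) = 4*z² + 16/z)
w(H) = H + 4*(4 + H³)/H
n*w(3) = 199*(3 + 4*3² + 16/3) = 199*(3 + 4*9 + 16*(⅓)) = 199*(3 + 36 + 16/3) = 199*(133/3) = 26467/3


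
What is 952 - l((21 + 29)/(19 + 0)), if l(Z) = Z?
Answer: 18038/19 ≈ 949.37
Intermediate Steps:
952 - l((21 + 29)/(19 + 0)) = 952 - (21 + 29)/(19 + 0) = 952 - 50/19 = 18038/19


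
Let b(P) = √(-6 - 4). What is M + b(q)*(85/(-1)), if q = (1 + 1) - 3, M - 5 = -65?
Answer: -60 - 85*I*√10 ≈ -60.0 - 268.79*I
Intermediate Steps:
M = -60 (M = 5 - 65 = -60)
q = -1 (q = 2 - 3 = -1)
b(P) = I*√10 (b(P) = √(-10) = I*√10)
M + b(q)*(85/(-1)) = -60 + (I*√10)*(85/(-1)) = -60 + (I*√10)*(85*(-1)) = -60 + (I*√10)*(-85) = -60 - 85*I*√10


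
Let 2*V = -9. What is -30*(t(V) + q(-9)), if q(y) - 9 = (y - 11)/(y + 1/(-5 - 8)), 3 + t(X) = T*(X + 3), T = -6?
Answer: -30450/59 ≈ -516.10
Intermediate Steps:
V = -9/2 (V = (1/2)*(-9) = -9/2 ≈ -4.5000)
t(X) = -21 - 6*X (t(X) = -3 - 6*(X + 3) = -3 - 6*(3 + X) = -3 + (-18 - 6*X) = -21 - 6*X)
q(y) = 9 + (-11 + y)/(-1/13 + y) (q(y) = 9 + (y - 11)/(y + 1/(-5 - 8)) = 9 + (-11 + y)/(y + 1/(-13)) = 9 + (-11 + y)/(y - 1/13) = 9 + (-11 + y)/(-1/13 + y))
-30*(t(V) + q(-9)) = -30*((-21 - 6*(-9/2)) + 2*(-76 + 65*(-9))/(-1 + 13*(-9))) = -30*((-21 + 27) + 2*(-76 - 585)/(-1 - 117)) = -30*(6 + 2*(-661)/(-118)) = -30*(6 + 2*(-1/118)*(-661)) = -30*(6 + 661/59) = -30*1015/59 = -30450/59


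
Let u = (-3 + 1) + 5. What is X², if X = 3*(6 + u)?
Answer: 729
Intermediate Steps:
u = 3 (u = -2 + 5 = 3)
X = 27 (X = 3*(6 + 3) = 3*9 = 27)
X² = 27² = 729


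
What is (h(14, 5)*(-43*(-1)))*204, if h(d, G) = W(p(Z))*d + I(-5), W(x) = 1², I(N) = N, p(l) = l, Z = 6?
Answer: 78948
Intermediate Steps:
W(x) = 1
h(d, G) = -5 + d (h(d, G) = 1*d - 5 = d - 5 = -5 + d)
(h(14, 5)*(-43*(-1)))*204 = ((-5 + 14)*(-43*(-1)))*204 = (9*43)*204 = 387*204 = 78948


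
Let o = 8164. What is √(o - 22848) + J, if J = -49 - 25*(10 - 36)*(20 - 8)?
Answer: 7751 + 2*I*√3671 ≈ 7751.0 + 121.18*I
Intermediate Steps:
J = 7751 (J = -49 - (-650)*12 = -49 - 25*(-312) = -49 + 7800 = 7751)
√(o - 22848) + J = √(8164 - 22848) + 7751 = √(-14684) + 7751 = 2*I*√3671 + 7751 = 7751 + 2*I*√3671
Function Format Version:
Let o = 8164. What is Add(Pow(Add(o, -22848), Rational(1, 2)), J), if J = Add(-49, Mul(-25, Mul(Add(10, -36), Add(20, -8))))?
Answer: Add(7751, Mul(2, I, Pow(3671, Rational(1, 2)))) ≈ Add(7751.0, Mul(121.18, I))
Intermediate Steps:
J = 7751 (J = Add(-49, Mul(-25, Mul(-26, 12))) = Add(-49, Mul(-25, -312)) = Add(-49, 7800) = 7751)
Add(Pow(Add(o, -22848), Rational(1, 2)), J) = Add(Pow(Add(8164, -22848), Rational(1, 2)), 7751) = Add(Pow(-14684, Rational(1, 2)), 7751) = Add(Mul(2, I, Pow(3671, Rational(1, 2))), 7751) = Add(7751, Mul(2, I, Pow(3671, Rational(1, 2))))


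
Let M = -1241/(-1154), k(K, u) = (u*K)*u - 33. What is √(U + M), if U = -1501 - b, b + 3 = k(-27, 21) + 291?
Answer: √13519681230/1154 ≈ 100.76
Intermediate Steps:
k(K, u) = -33 + K*u² (k(K, u) = (K*u)*u - 33 = K*u² - 33 = -33 + K*u²)
b = -11652 (b = -3 + ((-33 - 27*21²) + 291) = -3 + ((-33 - 27*441) + 291) = -3 + ((-33 - 11907) + 291) = -3 + (-11940 + 291) = -3 - 11649 = -11652)
M = 1241/1154 (M = -1241*(-1/1154) = 1241/1154 ≈ 1.0754)
U = 10151 (U = -1501 - 1*(-11652) = -1501 + 11652 = 10151)
√(U + M) = √(10151 + 1241/1154) = √(11715495/1154) = √13519681230/1154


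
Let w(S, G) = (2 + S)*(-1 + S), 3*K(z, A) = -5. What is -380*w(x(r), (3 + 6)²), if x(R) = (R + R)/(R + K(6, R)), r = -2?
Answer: -12920/121 ≈ -106.78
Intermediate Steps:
K(z, A) = -5/3 (K(z, A) = (⅓)*(-5) = -5/3)
x(R) = 2*R/(-5/3 + R) (x(R) = (R + R)/(R - 5/3) = (2*R)/(-5/3 + R) = 2*R/(-5/3 + R))
w(S, G) = (-1 + S)*(2 + S)
-380*w(x(r), (3 + 6)²) = -380*(-2 + 6*(-2)/(-5 + 3*(-2)) + (6*(-2)/(-5 + 3*(-2)))²) = -380*(-2 + 6*(-2)/(-5 - 6) + (6*(-2)/(-5 - 6))²) = -380*(-2 + 6*(-2)/(-11) + (6*(-2)/(-11))²) = -380*(-2 + 6*(-2)*(-1/11) + (6*(-2)*(-1/11))²) = -380*(-2 + 12/11 + (12/11)²) = -380*(-2 + 12/11 + 144/121) = -380*34/121 = -12920/121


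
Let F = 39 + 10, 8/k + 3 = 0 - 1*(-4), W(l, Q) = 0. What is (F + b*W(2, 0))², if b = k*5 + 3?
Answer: 2401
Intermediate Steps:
k = 8 (k = 8/(-3 + (0 - 1*(-4))) = 8/(-3 + (0 + 4)) = 8/(-3 + 4) = 8/1 = 8*1 = 8)
b = 43 (b = 8*5 + 3 = 40 + 3 = 43)
F = 49
(F + b*W(2, 0))² = (49 + 43*0)² = (49 + 0)² = 49² = 2401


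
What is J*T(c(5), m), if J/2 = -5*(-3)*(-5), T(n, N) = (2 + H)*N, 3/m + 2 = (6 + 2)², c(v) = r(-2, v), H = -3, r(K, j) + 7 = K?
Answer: 225/31 ≈ 7.2581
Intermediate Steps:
r(K, j) = -7 + K
c(v) = -9 (c(v) = -7 - 2 = -9)
m = 3/62 (m = 3/(-2 + (6 + 2)²) = 3/(-2 + 8²) = 3/(-2 + 64) = 3/62 ≈ 0.048387)
T(n, N) = -N (T(n, N) = (2 - 3)*N = -N)
J = -150 (J = 2*(-5*(-3)*(-5)) = 2*(15*(-5)) = 2*(-75) = -150)
J*T(c(5), m) = -(-150)*3/62 = -150*(-3/62) = 225/31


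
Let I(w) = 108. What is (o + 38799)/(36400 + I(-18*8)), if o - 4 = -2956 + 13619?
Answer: 24733/18254 ≈ 1.3549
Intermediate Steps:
o = 10667 (o = 4 + (-2956 + 13619) = 4 + 10663 = 10667)
(o + 38799)/(36400 + I(-18*8)) = (10667 + 38799)/(36400 + 108) = 49466/36508 = 49466*(1/36508) = 24733/18254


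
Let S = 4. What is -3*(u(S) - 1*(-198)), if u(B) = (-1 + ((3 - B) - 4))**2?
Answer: -702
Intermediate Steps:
u(B) = (-2 - B)**2 (u(B) = (-1 + (-1 - B))**2 = (-2 - B)**2)
-3*(u(S) - 1*(-198)) = -3*((2 + 4)**2 - 1*(-198)) = -3*(6**2 + 198) = -3*(36 + 198) = -3*234 = -702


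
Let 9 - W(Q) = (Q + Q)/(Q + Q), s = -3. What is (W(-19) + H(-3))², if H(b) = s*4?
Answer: 16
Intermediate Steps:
H(b) = -12 (H(b) = -3*4 = -12)
W(Q) = 8 (W(Q) = 9 - (Q + Q)/(Q + Q) = 9 - 2*Q/(2*Q) = 9 - 2*Q*1/(2*Q) = 9 - 1*1 = 9 - 1 = 8)
(W(-19) + H(-3))² = (8 - 12)² = (-4)² = 16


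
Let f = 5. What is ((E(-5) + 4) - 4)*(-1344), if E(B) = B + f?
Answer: 0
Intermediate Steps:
E(B) = 5 + B (E(B) = B + 5 = 5 + B)
((E(-5) + 4) - 4)*(-1344) = (((5 - 5) + 4) - 4)*(-1344) = ((0 + 4) - 4)*(-1344) = (4 - 4)*(-1344) = 0*(-1344) = 0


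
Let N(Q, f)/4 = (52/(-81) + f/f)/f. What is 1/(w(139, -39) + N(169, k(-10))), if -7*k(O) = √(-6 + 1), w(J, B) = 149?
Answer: 4887945/728963149 - 65772*I*√5/728963149 ≈ 0.0067053 - 0.00020175*I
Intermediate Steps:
k(O) = -I*√5/7 (k(O) = -√(-6 + 1)/7 = -I*√5/7)
N(Q, f) = 116/(81*f) (N(Q, f) = 4*((52/(-81) + f/f)/f) = 4*((52*(-1/81) + 1)/f) = 4*((-52/81 + 1)/f) = 4*(29/(81*f)) = 116/(81*f))
1/(w(139, -39) + N(169, k(-10))) = 1/(149 + 116/(81*((-I*√5/7)))) = 1/(149 + 116*(7*I*√5/5)/81) = 1/(149 + 812*I*√5/405)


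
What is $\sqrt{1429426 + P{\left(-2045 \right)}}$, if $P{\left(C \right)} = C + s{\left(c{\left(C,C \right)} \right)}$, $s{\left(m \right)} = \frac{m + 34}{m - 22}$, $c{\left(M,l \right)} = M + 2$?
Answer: $\frac{\sqrt{124217916190}}{295} \approx 1194.7$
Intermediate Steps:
$c{\left(M,l \right)} = 2 + M$
$s{\left(m \right)} = \frac{34 + m}{-22 + m}$
$P{\left(C \right)} = C + \frac{36 + C}{-20 + C}$ ($P{\left(C \right)} = C + \frac{34 + \left(2 + C\right)}{-22 + \left(2 + C\right)} = C + \frac{36 + C}{-20 + C}$)
$\sqrt{1429426 + P{\left(-2045 \right)}} = \sqrt{1429426 + \frac{36 - 2045 - 2045 \left(-20 - 2045\right)}{-20 - 2045}} = \sqrt{1429426 + \frac{36 - 2045 - -4222925}{-2065}} = \sqrt{1429426 - \frac{36 - 2045 + 4222925}{2065}} = \sqrt{1429426 - \frac{602988}{295}} = \sqrt{\frac{421077682}{295}} = \frac{\sqrt{124217916190}}{295}$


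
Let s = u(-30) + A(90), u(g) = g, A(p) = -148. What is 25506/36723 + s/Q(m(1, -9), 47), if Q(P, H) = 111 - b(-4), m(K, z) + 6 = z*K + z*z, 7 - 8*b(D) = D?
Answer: -9974930/10735357 ≈ -0.92917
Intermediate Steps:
b(D) = 7/8 - D/8
m(K, z) = -6 + z² + K*z (m(K, z) = -6 + (z*K + z*z) = -6 + (K*z + z²) = -6 + (z² + K*z) = -6 + z² + K*z)
s = -178 (s = -30 - 148 = -178)
Q(P, H) = 877/8 (Q(P, H) = 111 - (7/8 - ⅛*(-4)) = 111 - (7/8 + ½) = 111 - 1*11/8 = 111 - 11/8 = 877/8)
25506/36723 + s/Q(m(1, -9), 47) = 25506/36723 - 178/877/8 = 25506*(1/36723) - 178*8/877 = 8502/12241 - 1424/877 = -9974930/10735357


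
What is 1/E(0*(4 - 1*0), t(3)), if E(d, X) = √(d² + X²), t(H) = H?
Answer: ⅓ ≈ 0.33333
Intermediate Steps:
E(d, X) = √(X² + d²)
1/E(0*(4 - 1*0), t(3)) = 1/(√(3² + (0*(4 - 1*0))²)) = 1/(√(9 + (0*(4 + 0))²)) = 1/(√(9 + (0*4)²)) = 1/(√(9 + 0²)) = 1/(√(9 + 0)) = 1/(√9) = 1/3 = ⅓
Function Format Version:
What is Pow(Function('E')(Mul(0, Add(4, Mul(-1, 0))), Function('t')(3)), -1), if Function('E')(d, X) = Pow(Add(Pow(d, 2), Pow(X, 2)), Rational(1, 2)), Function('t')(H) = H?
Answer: Rational(1, 3) ≈ 0.33333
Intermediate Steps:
Function('E')(d, X) = Pow(Add(Pow(X, 2), Pow(d, 2)), Rational(1, 2))
Pow(Function('E')(Mul(0, Add(4, Mul(-1, 0))), Function('t')(3)), -1) = Pow(Pow(Add(Pow(3, 2), Pow(Mul(0, Add(4, Mul(-1, 0))), 2)), Rational(1, 2)), -1) = Pow(Pow(Add(9, Pow(Mul(0, Add(4, 0)), 2)), Rational(1, 2)), -1) = Pow(Pow(Add(9, Pow(Mul(0, 4), 2)), Rational(1, 2)), -1) = Pow(Pow(Add(9, Pow(0, 2)), Rational(1, 2)), -1) = Pow(Pow(Add(9, 0), Rational(1, 2)), -1) = Pow(Pow(9, Rational(1, 2)), -1) = Pow(3, -1) = Rational(1, 3)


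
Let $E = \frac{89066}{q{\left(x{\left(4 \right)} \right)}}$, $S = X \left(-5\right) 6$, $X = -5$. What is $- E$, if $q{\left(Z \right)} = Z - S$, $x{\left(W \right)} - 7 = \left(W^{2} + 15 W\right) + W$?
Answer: $\frac{89066}{63} \approx 1413.7$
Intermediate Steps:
$S = 150$ ($S = \left(-5\right) \left(-5\right) 6 = 25 \cdot 6 = 150$)
$x{\left(W \right)} = 7 + W^{2} + 16 W$ ($x{\left(W \right)} = 7 + \left(\left(W^{2} + 15 W\right) + W\right) = 7 + \left(W^{2} + 16 W\right) = 7 + W^{2} + 16 W$)
$q{\left(Z \right)} = -150 + Z$ ($q{\left(Z \right)} = Z - 150 = -150 + Z$)
$E = - \frac{89066}{63}$ ($E = \frac{89066}{-150 + \left(7 + 4^{2} + 16 \cdot 4\right)} = \frac{89066}{-150 + \left(7 + 16 + 64\right)} = \frac{89066}{-150 + 87} = \frac{89066}{-63} = 89066 \left(- \frac{1}{63}\right) = - \frac{89066}{63} \approx -1413.7$)
$- E = \left(-1\right) \left(- \frac{89066}{63}\right) = \frac{89066}{63}$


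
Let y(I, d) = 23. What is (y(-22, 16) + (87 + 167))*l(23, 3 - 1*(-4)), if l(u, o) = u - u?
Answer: 0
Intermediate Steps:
l(u, o) = 0
(y(-22, 16) + (87 + 167))*l(23, 3 - 1*(-4)) = (23 + (87 + 167))*0 = (23 + 254)*0 = 277*0 = 0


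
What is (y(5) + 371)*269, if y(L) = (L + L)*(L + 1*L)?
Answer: 126699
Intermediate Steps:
y(L) = 4*L**2 (y(L) = (2*L)*(L + L) = (2*L)*(2*L) = 4*L**2)
(y(5) + 371)*269 = (4*5**2 + 371)*269 = (4*25 + 371)*269 = (100 + 371)*269 = 471*269 = 126699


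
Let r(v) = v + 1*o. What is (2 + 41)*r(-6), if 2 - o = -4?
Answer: 0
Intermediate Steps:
o = 6 (o = 2 - 1*(-4) = 2 + 4 = 6)
r(v) = 6 + v (r(v) = v + 1*6 = v + 6 = 6 + v)
(2 + 41)*r(-6) = (2 + 41)*(6 - 6) = 43*0 = 0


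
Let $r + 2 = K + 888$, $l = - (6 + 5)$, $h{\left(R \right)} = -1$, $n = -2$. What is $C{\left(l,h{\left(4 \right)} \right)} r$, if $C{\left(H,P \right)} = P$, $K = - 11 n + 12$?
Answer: $-920$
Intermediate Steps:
$K = 34$ ($K = \left(-11\right) \left(-2\right) + 12 = 22 + 12 = 34$)
$l = -11$ ($l = \left(-1\right) 11 = -11$)
$r = 920$ ($r = -2 + \left(34 + 888\right) = -2 + 922 = 920$)
$C{\left(l,h{\left(4 \right)} \right)} r = \left(-1\right) 920 = -920$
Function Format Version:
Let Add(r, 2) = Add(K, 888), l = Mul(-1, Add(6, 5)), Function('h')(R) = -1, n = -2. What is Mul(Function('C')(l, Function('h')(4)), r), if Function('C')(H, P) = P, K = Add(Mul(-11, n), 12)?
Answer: -920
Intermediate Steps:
K = 34 (K = Add(Mul(-11, -2), 12) = Add(22, 12) = 34)
l = -11 (l = Mul(-1, 11) = -11)
r = 920 (r = Add(-2, Add(34, 888)) = Add(-2, 922) = 920)
Mul(Function('C')(l, Function('h')(4)), r) = Mul(-1, 920) = -920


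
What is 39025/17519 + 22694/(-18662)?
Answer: 23622026/23352827 ≈ 1.0115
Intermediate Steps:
39025/17519 + 22694/(-18662) = 39025*(1/17519) + 22694*(-1/18662) = 39025/17519 - 1621/1333 = 23622026/23352827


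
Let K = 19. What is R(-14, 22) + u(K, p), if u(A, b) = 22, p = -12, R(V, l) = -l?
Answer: 0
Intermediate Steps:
R(-14, 22) + u(K, p) = -1*22 + 22 = -22 + 22 = 0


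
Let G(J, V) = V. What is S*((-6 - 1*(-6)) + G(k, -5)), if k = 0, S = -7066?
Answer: 35330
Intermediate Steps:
S*((-6 - 1*(-6)) + G(k, -5)) = -7066*((-6 - 1*(-6)) - 5) = -7066*((-6 + 6) - 5) = -7066*(0 - 5) = -7066*(-5) = 35330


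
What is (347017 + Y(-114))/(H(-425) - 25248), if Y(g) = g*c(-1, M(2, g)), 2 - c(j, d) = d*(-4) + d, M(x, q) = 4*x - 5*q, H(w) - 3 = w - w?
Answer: -149113/25245 ≈ -5.9066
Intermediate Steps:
H(w) = 3 (H(w) = 3 + (w - w) = 3 + 0 = 3)
M(x, q) = -5*q + 4*x
c(j, d) = 2 + 3*d (c(j, d) = 2 - (d*(-4) + d) = 2 - (-4*d + d) = 2 - (-3)*d = 2 + 3*d)
Y(g) = g*(26 - 15*g) (Y(g) = g*(2 + 3*(-5*g + 4*2)) = g*(2 + 3*(-5*g + 8)) = g*(2 + 3*(8 - 5*g)) = g*(2 + (24 - 15*g)) = g*(26 - 15*g))
(347017 + Y(-114))/(H(-425) - 25248) = (347017 - 114*(26 - 15*(-114)))/(3 - 25248) = (347017 - 114*(26 + 1710))/(-25245) = (347017 - 114*1736)*(-1/25245) = (347017 - 197904)*(-1/25245) = 149113*(-1/25245) = -149113/25245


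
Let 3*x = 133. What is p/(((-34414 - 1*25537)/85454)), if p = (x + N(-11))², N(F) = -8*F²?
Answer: -656153497214/539559 ≈ -1.2161e+6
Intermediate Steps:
x = 133/3 (x = (⅓)*133 = 133/3 ≈ 44.333)
p = 7678441/9 (p = (133/3 - 8*(-11)²)² = (133/3 - 8*121)² = (133/3 - 968)² = (-2771/3)² = 7678441/9 ≈ 8.5316e+5)
p/(((-34414 - 1*25537)/85454)) = 7678441/(9*(((-34414 - 1*25537)/85454))) = 7678441/(9*(((-34414 - 25537)*(1/85454)))) = 7678441/(9*((-59951*1/85454))) = 7678441/(9*(-59951/85454)) = (7678441/9)*(-85454/59951) = -656153497214/539559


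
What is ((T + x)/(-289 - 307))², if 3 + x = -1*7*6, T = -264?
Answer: 95481/355216 ≈ 0.26880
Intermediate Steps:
x = -45 (x = -3 - 1*7*6 = -3 - 7*6 = -3 - 42 = -45)
((T + x)/(-289 - 307))² = ((-264 - 45)/(-289 - 307))² = (-309/(-596))² = (-309*(-1/596))² = (309/596)² = 95481/355216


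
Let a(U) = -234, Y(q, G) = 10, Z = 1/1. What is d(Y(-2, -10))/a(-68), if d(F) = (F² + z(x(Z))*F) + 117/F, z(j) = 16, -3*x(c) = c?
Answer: -209/180 ≈ -1.1611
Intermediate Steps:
Z = 1
x(c) = -c/3
d(F) = F² + 16*F + 117/F (d(F) = (F² + 16*F) + 117/F = F² + 16*F + 117/F)
d(Y(-2, -10))/a(-68) = ((117 + 10²*(16 + 10))/10)/(-234) = ((117 + 100*26)/10)*(-1/234) = ((117 + 2600)/10)*(-1/234) = ((⅒)*2717)*(-1/234) = (2717/10)*(-1/234) = -209/180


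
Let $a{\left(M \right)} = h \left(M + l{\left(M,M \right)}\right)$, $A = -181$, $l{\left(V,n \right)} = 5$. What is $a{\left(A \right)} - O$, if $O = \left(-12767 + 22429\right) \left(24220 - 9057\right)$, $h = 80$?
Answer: $-146518986$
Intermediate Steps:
$O = 146504906$ ($O = 9662 \cdot 15163 = 146504906$)
$a{\left(M \right)} = 400 + 80 M$ ($a{\left(M \right)} = 80 \left(M + 5\right) = 80 \left(5 + M\right) = 400 + 80 M$)
$a{\left(A \right)} - O = \left(400 + 80 \left(-181\right)\right) - 146504906 = \left(400 - 14480\right) - 146504906 = -14080 - 146504906 = -146518986$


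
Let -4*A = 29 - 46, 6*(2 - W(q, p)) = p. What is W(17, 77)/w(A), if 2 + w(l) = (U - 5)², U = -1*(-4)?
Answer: 65/6 ≈ 10.833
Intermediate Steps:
W(q, p) = 2 - p/6
U = 4
A = 17/4 (A = -(29 - 46)/4 = -¼*(-17) = 17/4 ≈ 4.2500)
w(l) = -1 (w(l) = -2 + (4 - 5)² = -2 + (-1)² = -2 + 1 = -1)
W(17, 77)/w(A) = (2 - ⅙*77)/(-1) = (2 - 77/6)*(-1) = -65/6*(-1) = 65/6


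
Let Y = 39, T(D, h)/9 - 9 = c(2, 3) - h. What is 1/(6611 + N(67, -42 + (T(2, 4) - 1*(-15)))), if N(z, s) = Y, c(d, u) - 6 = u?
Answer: 1/6650 ≈ 0.00015038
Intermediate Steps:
c(d, u) = 6 + u
T(D, h) = 162 - 9*h (T(D, h) = 81 + 9*((6 + 3) - h) = 81 + 9*(9 - h) = 81 + (81 - 9*h) = 162 - 9*h)
N(z, s) = 39
1/(6611 + N(67, -42 + (T(2, 4) - 1*(-15)))) = 1/(6611 + 39) = 1/6650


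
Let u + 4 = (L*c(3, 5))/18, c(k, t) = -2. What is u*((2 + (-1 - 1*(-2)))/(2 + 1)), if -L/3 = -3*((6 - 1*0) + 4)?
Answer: -14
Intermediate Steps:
L = 90 (L = -(-9)*((6 - 1*0) + 4) = -(-9)*((6 + 0) + 4) = -(-9)*(6 + 4) = -(-9)*10 = -3*(-30) = 90)
u = -14 (u = -4 + (90*(-2))/18 = -4 - 180*1/18 = -4 - 10 = -14)
u*((2 + (-1 - 1*(-2)))/(2 + 1)) = -14*(2 + (-1 - 1*(-2)))/(2 + 1) = -14*(2 + (-1 + 2))/3 = -14*(2 + 1)/3 = -42/3 = -14*1 = -14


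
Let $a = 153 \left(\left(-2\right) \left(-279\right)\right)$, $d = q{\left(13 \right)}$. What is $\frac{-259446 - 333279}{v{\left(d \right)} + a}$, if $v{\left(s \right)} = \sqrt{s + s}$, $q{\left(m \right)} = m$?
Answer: $- \frac{1012066083}{145774397} + \frac{23709 \sqrt{26}}{291548794} \approx -6.9423$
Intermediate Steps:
$d = 13$
$a = 85374$ ($a = 153 \cdot 558 = 85374$)
$v{\left(s \right)} = \sqrt{2} \sqrt{s}$ ($v{\left(s \right)} = \sqrt{2 s} = \sqrt{2} \sqrt{s}$)
$\frac{-259446 - 333279}{v{\left(d \right)} + a} = \frac{-259446 - 333279}{\sqrt{2} \sqrt{13} + 85374} = - \frac{592725}{\sqrt{26} + 85374} = - \frac{592725}{85374 + \sqrt{26}}$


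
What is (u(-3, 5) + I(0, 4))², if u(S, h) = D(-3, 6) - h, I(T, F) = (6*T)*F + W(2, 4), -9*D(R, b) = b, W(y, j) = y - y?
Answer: 289/9 ≈ 32.111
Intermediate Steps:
W(y, j) = 0
D(R, b) = -b/9
I(T, F) = 6*F*T (I(T, F) = (6*T)*F + 0 = 6*F*T + 0 = 6*F*T)
u(S, h) = -⅔ - h (u(S, h) = -⅑*6 - h = -⅔ - h)
(u(-3, 5) + I(0, 4))² = ((-⅔ - 1*5) + 6*4*0)² = ((-⅔ - 5) + 0)² = (-17/3 + 0)² = (-17/3)² = 289/9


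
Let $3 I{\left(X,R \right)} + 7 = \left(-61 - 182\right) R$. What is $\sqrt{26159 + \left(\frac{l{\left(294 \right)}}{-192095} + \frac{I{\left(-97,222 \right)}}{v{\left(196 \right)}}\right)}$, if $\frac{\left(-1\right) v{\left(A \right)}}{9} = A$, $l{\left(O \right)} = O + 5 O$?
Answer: $\frac{\sqrt{15330750868403292495}}{24203970} \approx 161.77$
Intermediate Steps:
$l{\left(O \right)} = 6 O$
$v{\left(A \right)} = - 9 A$
$I{\left(X,R \right)} = - \frac{7}{3} - 81 R$ ($I{\left(X,R \right)} = - \frac{7}{3} + \frac{\left(-61 - 182\right) R}{3} = - \frac{7}{3} + \frac{\left(-243\right) R}{3} = - \frac{7}{3} - 81 R$)
$\sqrt{26159 + \left(\frac{l{\left(294 \right)}}{-192095} + \frac{I{\left(-97,222 \right)}}{v{\left(196 \right)}}\right)} = \sqrt{26159 + \left(\frac{6 \cdot 294}{-192095} + \frac{- \frac{7}{3} - 17982}{\left(-9\right) 196}\right)} = \sqrt{26159 + \left(1764 \left(- \frac{1}{192095}\right) + \frac{- \frac{7}{3} - 17982}{-1764}\right)} = \sqrt{26159 - - \frac{10354766447}{1016566740}} = \sqrt{26159 + \left(- \frac{1764}{192095} + \frac{53953}{5292}\right)} = \sqrt{26159 + \frac{10354766447}{1016566740}} = \sqrt{\frac{26602724118107}{1016566740}} = \frac{\sqrt{15330750868403292495}}{24203970}$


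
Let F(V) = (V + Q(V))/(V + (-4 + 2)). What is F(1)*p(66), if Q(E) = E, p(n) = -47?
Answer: 94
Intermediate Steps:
F(V) = 2*V/(-2 + V) (F(V) = (V + V)/(V + (-4 + 2)) = (2*V)/(V - 2) = (2*V)/(-2 + V) = 2*V/(-2 + V))
F(1)*p(66) = (2*1/(-2 + 1))*(-47) = (2*1/(-1))*(-47) = (2*1*(-1))*(-47) = -2*(-47) = 94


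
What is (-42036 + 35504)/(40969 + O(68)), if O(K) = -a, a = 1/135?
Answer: -440910/2765407 ≈ -0.15944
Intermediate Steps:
a = 1/135 ≈ 0.0074074
O(K) = -1/135 (O(K) = -1*1/135 = -1/135)
(-42036 + 35504)/(40969 + O(68)) = (-42036 + 35504)/(40969 - 1/135) = -6532/5530814/135 = -6532*135/5530814 = -440910/2765407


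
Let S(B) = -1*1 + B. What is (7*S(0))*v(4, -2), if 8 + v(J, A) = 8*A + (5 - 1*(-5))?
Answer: 98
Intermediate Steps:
S(B) = -1 + B
v(J, A) = 2 + 8*A (v(J, A) = -8 + (8*A + (5 - 1*(-5))) = -8 + (8*A + (5 + 5)) = -8 + (8*A + 10) = -8 + (10 + 8*A) = 2 + 8*A)
(7*S(0))*v(4, -2) = (7*(-1 + 0))*(2 + 8*(-2)) = (7*(-1))*(2 - 16) = -7*(-14) = 98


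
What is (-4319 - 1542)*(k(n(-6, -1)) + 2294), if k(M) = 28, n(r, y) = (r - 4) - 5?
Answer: -13609242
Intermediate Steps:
n(r, y) = -9 + r (n(r, y) = (-4 + r) - 5 = -9 + r)
(-4319 - 1542)*(k(n(-6, -1)) + 2294) = (-4319 - 1542)*(28 + 2294) = -5861*2322 = -13609242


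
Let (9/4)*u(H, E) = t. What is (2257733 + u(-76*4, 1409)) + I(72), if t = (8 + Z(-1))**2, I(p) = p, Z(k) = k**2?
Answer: 2257841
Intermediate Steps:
t = 81 (t = (8 + (-1)**2)**2 = (8 + 1)**2 = 9**2 = 81)
u(H, E) = 36 (u(H, E) = (4/9)*81 = 36)
(2257733 + u(-76*4, 1409)) + I(72) = (2257733 + 36) + 72 = 2257769 + 72 = 2257841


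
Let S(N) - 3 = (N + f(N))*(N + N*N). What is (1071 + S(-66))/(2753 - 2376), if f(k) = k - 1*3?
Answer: -578076/377 ≈ -1533.4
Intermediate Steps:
f(k) = -3 + k (f(k) = k - 3 = -3 + k)
S(N) = 3 + (-3 + 2*N)*(N + N²) (S(N) = 3 + (N + (-3 + N))*(N + N*N) = 3 + (-3 + 2*N)*(N + N²))
(1071 + S(-66))/(2753 - 2376) = (1071 + (3 - 1*(-66)² - 3*(-66) + 2*(-66)³))/(2753 - 2376) = (1071 + (3 - 1*4356 + 198 + 2*(-287496)))/377 = (1071 + (3 - 4356 + 198 - 574992))*(1/377) = (1071 - 579147)*(1/377) = -578076*1/377 = -578076/377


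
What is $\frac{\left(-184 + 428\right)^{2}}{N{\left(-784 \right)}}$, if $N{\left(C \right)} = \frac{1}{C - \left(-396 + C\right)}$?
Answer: $23576256$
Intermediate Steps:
$N{\left(C \right)} = \frac{1}{396}$
$\frac{\left(-184 + 428\right)^{2}}{N{\left(-784 \right)}} = \left(-184 + 428\right)^{2} \frac{1}{\frac{1}{396}} = 244^{2} \cdot 396 = 59536 \cdot 396 = 23576256$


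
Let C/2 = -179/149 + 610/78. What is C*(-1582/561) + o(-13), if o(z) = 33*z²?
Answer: 18059158171/3259971 ≈ 5539.7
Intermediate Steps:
C = 76928/5811 (C = 2*(-179/149 + 610/78) = 2*(-179*1/149 + 610*(1/78)) = 2*(-179/149 + 305/39) = 2*(38464/5811) = 76928/5811 ≈ 13.238)
C*(-1582/561) + o(-13) = 76928*(-1582/561)/5811 + 33*(-13)² = 76928*(-1582*1/561)/5811 + 33*169 = (76928/5811)*(-1582/561) + 5577 = -121700096/3259971 + 5577 = 18059158171/3259971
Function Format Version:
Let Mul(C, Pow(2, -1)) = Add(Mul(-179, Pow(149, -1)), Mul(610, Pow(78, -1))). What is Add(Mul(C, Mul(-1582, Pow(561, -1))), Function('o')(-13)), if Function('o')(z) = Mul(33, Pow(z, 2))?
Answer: Rational(18059158171, 3259971) ≈ 5539.7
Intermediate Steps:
C = Rational(76928, 5811) (C = Mul(2, Add(Mul(-179, Pow(149, -1)), Mul(610, Pow(78, -1)))) = Mul(2, Add(Mul(-179, Rational(1, 149)), Mul(610, Rational(1, 78)))) = Mul(2, Add(Rational(-179, 149), Rational(305, 39))) = Mul(2, Rational(38464, 5811)) = Rational(76928, 5811) ≈ 13.238)
Add(Mul(C, Mul(-1582, Pow(561, -1))), Function('o')(-13)) = Add(Mul(Rational(76928, 5811), Mul(-1582, Pow(561, -1))), Mul(33, Pow(-13, 2))) = Add(Mul(Rational(76928, 5811), Mul(-1582, Rational(1, 561))), Mul(33, 169)) = Add(Mul(Rational(76928, 5811), Rational(-1582, 561)), 5577) = Add(Rational(-121700096, 3259971), 5577) = Rational(18059158171, 3259971)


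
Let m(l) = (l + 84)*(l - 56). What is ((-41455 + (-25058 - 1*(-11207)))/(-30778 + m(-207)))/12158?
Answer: -27653/9550109 ≈ -0.0028956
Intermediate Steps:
m(l) = (-56 + l)*(84 + l) (m(l) = (84 + l)*(-56 + l) = (-56 + l)*(84 + l))
((-41455 + (-25058 - 1*(-11207)))/(-30778 + m(-207)))/12158 = ((-41455 + (-25058 - 1*(-11207)))/(-30778 + (-4704 + (-207)**2 + 28*(-207))))/12158 = ((-41455 + (-25058 + 11207))/(-30778 + (-4704 + 42849 - 5796)))*(1/12158) = ((-41455 - 13851)/(-30778 + 32349))*(1/12158) = -55306/1571*(1/12158) = -55306*1/1571*(1/12158) = -55306/1571*1/12158 = -27653/9550109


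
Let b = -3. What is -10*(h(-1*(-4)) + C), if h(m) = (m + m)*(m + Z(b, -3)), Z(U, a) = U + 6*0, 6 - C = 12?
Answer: -20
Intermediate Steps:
C = -6 (C = 6 - 1*12 = 6 - 12 = -6)
Z(U, a) = U (Z(U, a) = U + 0 = U)
h(m) = 2*m*(-3 + m) (h(m) = (m + m)*(m - 3) = (2*m)*(-3 + m) = 2*m*(-3 + m))
-10*(h(-1*(-4)) + C) = -10*(2*(-1*(-4))*(-3 - 1*(-4)) - 6) = -10*(2*4*(-3 + 4) - 6) = -10*(2*4*1 - 6) = -10*(8 - 6) = -10*2 = -20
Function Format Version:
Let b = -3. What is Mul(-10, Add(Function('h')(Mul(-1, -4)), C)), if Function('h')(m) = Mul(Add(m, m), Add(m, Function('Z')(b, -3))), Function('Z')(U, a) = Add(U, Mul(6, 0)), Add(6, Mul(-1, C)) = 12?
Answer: -20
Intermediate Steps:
C = -6 (C = Add(6, Mul(-1, 12)) = Add(6, -12) = -6)
Function('Z')(U, a) = U (Function('Z')(U, a) = Add(U, 0) = U)
Function('h')(m) = Mul(2, m, Add(-3, m)) (Function('h')(m) = Mul(Add(m, m), Add(m, -3)) = Mul(Mul(2, m), Add(-3, m)) = Mul(2, m, Add(-3, m)))
Mul(-10, Add(Function('h')(Mul(-1, -4)), C)) = Mul(-10, Add(Mul(2, Mul(-1, -4), Add(-3, Mul(-1, -4))), -6)) = Mul(-10, Add(Mul(2, 4, Add(-3, 4)), -6)) = Mul(-10, Add(Mul(2, 4, 1), -6)) = Mul(-10, Add(8, -6)) = Mul(-10, 2) = -20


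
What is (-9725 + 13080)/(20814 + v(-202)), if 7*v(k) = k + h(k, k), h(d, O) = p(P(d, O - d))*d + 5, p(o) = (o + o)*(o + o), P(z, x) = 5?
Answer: 2135/11391 ≈ 0.18743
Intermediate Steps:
p(o) = 4*o**2 (p(o) = (2*o)*(2*o) = 4*o**2)
h(d, O) = 5 + 100*d (h(d, O) = (4*5**2)*d + 5 = (4*25)*d + 5 = 100*d + 5 = 5 + 100*d)
v(k) = 5/7 + 101*k/7 (v(k) = (k + (5 + 100*k))/7 = (5 + 101*k)/7 = 5/7 + 101*k/7)
(-9725 + 13080)/(20814 + v(-202)) = (-9725 + 13080)/(20814 + (5/7 + (101/7)*(-202))) = 3355/(20814 + (5/7 - 20402/7)) = 3355/(20814 - 20397/7) = 3355/(125301/7) = 3355*(7/125301) = 2135/11391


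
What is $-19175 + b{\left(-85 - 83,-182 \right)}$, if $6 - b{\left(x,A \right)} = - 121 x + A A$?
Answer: $-72621$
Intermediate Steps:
$b{\left(x,A \right)} = 6 - A^{2} + 121 x$ ($b{\left(x,A \right)} = 6 - \left(- 121 x + A A\right) = 6 - \left(- 121 x + A^{2}\right) = 6 - \left(A^{2} - 121 x\right) = 6 - A^{2} + 121 x$)
$-19175 + b{\left(-85 - 83,-182 \right)} = -19175 + \left(6 - \left(-182\right)^{2} + 121 \left(-85 - 83\right)\right) = -19175 + \left(6 - 33124 + 121 \left(-168\right)\right) = -19175 - 53446 = -72621$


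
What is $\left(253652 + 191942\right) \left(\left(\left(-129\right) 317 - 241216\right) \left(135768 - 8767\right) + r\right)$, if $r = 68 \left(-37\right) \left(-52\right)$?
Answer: $-15964739281865538$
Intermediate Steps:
$r = 130832$ ($r = \left(-2516\right) \left(-52\right) = 130832$)
$\left(253652 + 191942\right) \left(\left(\left(-129\right) 317 - 241216\right) \left(135768 - 8767\right) + r\right) = \left(253652 + 191942\right) \left(\left(\left(-129\right) 317 - 241216\right) \left(135768 - 8767\right) + 130832\right) = 445594 \left(\left(-40893 - 241216\right) 127001 + 130832\right) = 445594 \left(\left(-282109\right) 127001 + 130832\right) = 445594 \left(-35828125109 + 130832\right) = 445594 \left(-35827994277\right) = -15964739281865538$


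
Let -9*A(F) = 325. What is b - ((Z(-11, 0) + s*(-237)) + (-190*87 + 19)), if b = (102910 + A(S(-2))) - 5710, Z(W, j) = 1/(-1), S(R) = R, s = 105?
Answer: 1247048/9 ≈ 1.3856e+5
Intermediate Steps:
A(F) = -325/9 (A(F) = -⅑*325 = -325/9)
Z(W, j) = -1
b = 874475/9 (b = (102910 - 325/9) - 5710 = 925865/9 - 5710 = 874475/9 ≈ 97164.)
b - ((Z(-11, 0) + s*(-237)) + (-190*87 + 19)) = 874475/9 - ((-1 + 105*(-237)) + (-190*87 + 19)) = 874475/9 - ((-1 - 24885) + (-16530 + 19)) = 874475/9 - (-24886 - 16511) = 874475/9 - 1*(-41397) = 874475/9 + 41397 = 1247048/9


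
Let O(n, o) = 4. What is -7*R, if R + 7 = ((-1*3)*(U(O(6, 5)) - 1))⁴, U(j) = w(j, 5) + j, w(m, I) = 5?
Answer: -2322383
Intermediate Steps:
U(j) = 5 + j
R = 331769 (R = -7 + ((-1*3)*((5 + 4) - 1))⁴ = -7 + (-3*(9 - 1))⁴ = -7 + (-3*8)⁴ = -7 + (-24)⁴ = -7 + 331776 = 331769)
-7*R = -7*331769 = -2322383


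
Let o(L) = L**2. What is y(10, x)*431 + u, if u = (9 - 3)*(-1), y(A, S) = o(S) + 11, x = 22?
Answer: 213339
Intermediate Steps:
y(A, S) = 11 + S**2 (y(A, S) = S**2 + 11 = 11 + S**2)
u = -6 (u = 6*(-1) = -6)
y(10, x)*431 + u = (11 + 22**2)*431 - 6 = (11 + 484)*431 - 6 = 495*431 - 6 = 213345 - 6 = 213339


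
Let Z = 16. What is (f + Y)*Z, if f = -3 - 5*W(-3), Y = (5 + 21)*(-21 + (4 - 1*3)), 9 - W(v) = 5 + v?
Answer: -8928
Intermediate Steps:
W(v) = 4 - v (W(v) = 9 - (5 + v) = 9 + (-5 - v) = 4 - v)
Y = -520 (Y = 26*(-21 + (4 - 3)) = 26*(-21 + 1) = 26*(-20) = -520)
f = -38 (f = -3 - 5*(4 - 1*(-3)) = -3 - 5*(4 + 3) = -3 - 5*7 = -3 - 35 = -38)
(f + Y)*Z = (-38 - 520)*16 = -558*16 = -8928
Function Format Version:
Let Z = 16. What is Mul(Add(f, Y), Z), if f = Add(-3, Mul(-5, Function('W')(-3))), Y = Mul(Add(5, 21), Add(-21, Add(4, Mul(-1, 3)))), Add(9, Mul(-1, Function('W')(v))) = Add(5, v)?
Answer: -8928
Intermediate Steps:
Function('W')(v) = Add(4, Mul(-1, v)) (Function('W')(v) = Add(9, Mul(-1, Add(5, v))) = Add(9, Add(-5, Mul(-1, v))) = Add(4, Mul(-1, v)))
Y = -520 (Y = Mul(26, Add(-21, Add(4, -3))) = Mul(26, Add(-21, 1)) = Mul(26, -20) = -520)
f = -38 (f = Add(-3, Mul(-5, Add(4, Mul(-1, -3)))) = Add(-3, Mul(-5, Add(4, 3))) = Add(-3, Mul(-5, 7)) = Add(-3, -35) = -38)
Mul(Add(f, Y), Z) = Mul(Add(-38, -520), 16) = Mul(-558, 16) = -8928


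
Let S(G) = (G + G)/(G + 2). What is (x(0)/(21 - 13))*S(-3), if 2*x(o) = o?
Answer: 0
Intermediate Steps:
S(G) = 2*G/(2 + G) (S(G) = (2*G)/(2 + G) = 2*G/(2 + G))
x(o) = o/2
(x(0)/(21 - 13))*S(-3) = (((1/2)*0)/(21 - 13))*(2*(-3)/(2 - 3)) = (0/8)*(2*(-3)/(-1)) = (0*(1/8))*(2*(-3)*(-1)) = 0*6 = 0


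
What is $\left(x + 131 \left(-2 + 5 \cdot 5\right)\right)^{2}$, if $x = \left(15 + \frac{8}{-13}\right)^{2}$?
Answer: $\frac{296116635556}{28561} \approx 1.0368 \cdot 10^{7}$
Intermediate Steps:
$x = \frac{34969}{169}$ ($x = \left(15 + 8 \left(- \frac{1}{13}\right)\right)^{2} = \left(15 - \frac{8}{13}\right)^{2} = \left(\frac{187}{13}\right)^{2} = \frac{34969}{169} \approx 206.92$)
$\left(x + 131 \left(-2 + 5 \cdot 5\right)\right)^{2} = \left(\frac{34969}{169} + 131 \left(-2 + 5 \cdot 5\right)\right)^{2} = \left(\frac{34969}{169} + 131 \left(-2 + 25\right)\right)^{2} = \left(\frac{34969}{169} + 131 \cdot 23\right)^{2} = \left(\frac{34969}{169} + 3013\right)^{2} = \left(\frac{544166}{169}\right)^{2} = \frac{296116635556}{28561}$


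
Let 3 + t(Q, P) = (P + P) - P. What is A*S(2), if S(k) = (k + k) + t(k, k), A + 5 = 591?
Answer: 1758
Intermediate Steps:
A = 586 (A = -5 + 591 = 586)
t(Q, P) = -3 + P (t(Q, P) = -3 + ((P + P) - P) = -3 + (2*P - P) = -3 + P)
S(k) = -3 + 3*k (S(k) = (k + k) + (-3 + k) = 2*k + (-3 + k) = -3 + 3*k)
A*S(2) = 586*(-3 + 3*2) = 586*(-3 + 6) = 586*3 = 1758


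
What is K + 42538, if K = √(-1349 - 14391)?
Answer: 42538 + 2*I*√3935 ≈ 42538.0 + 125.46*I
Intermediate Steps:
K = 2*I*√3935 (K = √(-15740) = 2*I*√3935 ≈ 125.46*I)
K + 42538 = 2*I*√3935 + 42538 = 42538 + 2*I*√3935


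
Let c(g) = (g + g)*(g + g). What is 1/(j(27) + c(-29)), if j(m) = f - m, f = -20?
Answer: 1/3317 ≈ 0.00030148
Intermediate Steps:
j(m) = -20 - m
c(g) = 4*g**2 (c(g) = (2*g)*(2*g) = 4*g**2)
1/(j(27) + c(-29)) = 1/((-20 - 1*27) + 4*(-29)**2) = 1/((-20 - 27) + 4*841) = 1/(-47 + 3364) = 1/3317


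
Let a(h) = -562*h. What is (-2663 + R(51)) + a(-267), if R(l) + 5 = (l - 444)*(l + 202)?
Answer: 47957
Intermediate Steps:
R(l) = -5 + (-444 + l)*(202 + l) (R(l) = -5 + (l - 444)*(l + 202) = -5 + (-444 + l)*(202 + l))
(-2663 + R(51)) + a(-267) = (-2663 + (-89693 + 51² - 242*51)) - 562*(-267) = (-2663 + (-89693 + 2601 - 12342)) + 150054 = (-2663 - 99434) + 150054 = -102097 + 150054 = 47957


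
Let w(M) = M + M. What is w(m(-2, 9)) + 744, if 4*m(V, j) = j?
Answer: 1497/2 ≈ 748.50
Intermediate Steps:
m(V, j) = j/4
w(M) = 2*M
w(m(-2, 9)) + 744 = 2*((1/4)*9) + 744 = 2*(9/4) + 744 = 9/2 + 744 = 1497/2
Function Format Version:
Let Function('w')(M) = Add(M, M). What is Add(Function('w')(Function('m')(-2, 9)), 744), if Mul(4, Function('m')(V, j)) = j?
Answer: Rational(1497, 2) ≈ 748.50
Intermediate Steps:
Function('m')(V, j) = Mul(Rational(1, 4), j)
Function('w')(M) = Mul(2, M)
Add(Function('w')(Function('m')(-2, 9)), 744) = Add(Mul(2, Mul(Rational(1, 4), 9)), 744) = Add(Mul(2, Rational(9, 4)), 744) = Add(Rational(9, 2), 744) = Rational(1497, 2)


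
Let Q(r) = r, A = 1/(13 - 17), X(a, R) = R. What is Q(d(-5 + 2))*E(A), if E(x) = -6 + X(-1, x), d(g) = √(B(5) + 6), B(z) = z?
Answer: -25*√11/4 ≈ -20.729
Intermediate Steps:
A = -¼ (A = 1/(-4) = -¼ ≈ -0.25000)
d(g) = √11 (d(g) = √(5 + 6) = √11)
E(x) = -6 + x
Q(d(-5 + 2))*E(A) = √11*(-6 - ¼) = √11*(-25/4) = -25*√11/4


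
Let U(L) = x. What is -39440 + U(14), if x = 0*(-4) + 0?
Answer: -39440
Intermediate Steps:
x = 0 (x = 0 + 0 = 0)
U(L) = 0
-39440 + U(14) = -39440 + 0 = -39440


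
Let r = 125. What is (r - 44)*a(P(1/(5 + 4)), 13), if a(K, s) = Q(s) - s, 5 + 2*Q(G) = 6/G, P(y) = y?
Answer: -32157/26 ≈ -1236.8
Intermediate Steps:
Q(G) = -5/2 + 3/G (Q(G) = -5/2 + (6/G)/2 = -5/2 + 3/G)
a(K, s) = -5/2 - s + 3/s (a(K, s) = (-5/2 + 3/s) - s = -5/2 - s + 3/s)
(r - 44)*a(P(1/(5 + 4)), 13) = (125 - 44)*(-5/2 - 1*13 + 3/13) = 81*(-5/2 - 13 + 3*(1/13)) = 81*(-5/2 - 13 + 3/13) = 81*(-397/26) = -32157/26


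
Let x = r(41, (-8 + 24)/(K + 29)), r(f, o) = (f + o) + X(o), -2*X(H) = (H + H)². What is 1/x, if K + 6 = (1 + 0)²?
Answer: 9/367 ≈ 0.024523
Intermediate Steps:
K = -5 (K = -6 + (1 + 0)² = -6 + 1² = -6 + 1 = -5)
X(H) = -2*H² (X(H) = -(H + H)²/2 = -4*H²/2 = -2*H²)
r(f, o) = f + o - 2*o² (r(f, o) = (f + o) - 2*o² = f + o - 2*o²)
x = 367/9 (x = 41 + (-8 + 24)/(-5 + 29) - 2*(-8 + 24)²/(-5 + 29)² = 41 + 16/24 - 2*(16/24)² = 41 + 16*(1/24) - 2*(16*(1/24))² = 41 + ⅔ - 2*(⅔)² = 41 + ⅔ - 2*4/9 = 41 + ⅔ - 8/9 = 367/9 ≈ 40.778)
1/x = 1/(367/9) = 9/367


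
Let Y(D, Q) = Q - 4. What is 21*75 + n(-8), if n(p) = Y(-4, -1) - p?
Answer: 1578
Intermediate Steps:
Y(D, Q) = -4 + Q
n(p) = -5 - p (n(p) = (-4 - 1) - p = -5 - p)
21*75 + n(-8) = 21*75 + (-5 - 1*(-8)) = 1575 + (-5 + 8) = 1575 + 3 = 1578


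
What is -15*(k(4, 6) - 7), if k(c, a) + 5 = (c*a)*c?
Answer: -1260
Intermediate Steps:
k(c, a) = -5 + a*c² (k(c, a) = -5 + (c*a)*c = -5 + (a*c)*c = -5 + a*c²)
-15*(k(4, 6) - 7) = -15*((-5 + 6*4²) - 7) = -15*((-5 + 6*16) - 7) = -15*((-5 + 96) - 7) = -15*(91 - 7) = -15*84 = -1260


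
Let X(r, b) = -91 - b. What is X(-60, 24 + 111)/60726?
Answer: -113/30363 ≈ -0.0037216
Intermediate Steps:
X(-60, 24 + 111)/60726 = (-91 - (24 + 111))/60726 = (-91 - 1*135)*(1/60726) = (-91 - 135)*(1/60726) = -226*1/60726 = -113/30363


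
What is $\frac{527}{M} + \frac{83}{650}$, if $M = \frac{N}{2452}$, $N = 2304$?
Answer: $\frac{105015479}{187200} \approx 560.98$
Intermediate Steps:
$M = \frac{576}{613}$ ($M = \frac{2304}{2452} = 2304 \cdot \frac{1}{2452} = \frac{576}{613} \approx 0.93964$)
$\frac{527}{M} + \frac{83}{650} = \frac{527}{\frac{576}{613}} + \frac{83}{650} = 527 \cdot \frac{613}{576} + 83 \cdot \frac{1}{650} = \frac{323051}{576} + \frac{83}{650} = \frac{105015479}{187200}$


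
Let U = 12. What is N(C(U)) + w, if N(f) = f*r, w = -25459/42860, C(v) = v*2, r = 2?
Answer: 2031821/42860 ≈ 47.406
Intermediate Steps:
C(v) = 2*v
w = -25459/42860 (w = -25459*1/42860 = -25459/42860 ≈ -0.59400)
N(f) = 2*f (N(f) = f*2 = 2*f)
N(C(U)) + w = 2*(2*12) - 25459/42860 = 2*24 - 25459/42860 = 48 - 25459/42860 = 2031821/42860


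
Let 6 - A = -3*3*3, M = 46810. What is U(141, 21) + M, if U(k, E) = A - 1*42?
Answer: 46801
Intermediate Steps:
A = 33 (A = 6 - (-3*3)*3 = 6 - (-9)*3 = 6 - 1*(-27) = 6 + 27 = 33)
U(k, E) = -9 (U(k, E) = 33 - 1*42 = 33 - 42 = -9)
U(141, 21) + M = -9 + 46810 = 46801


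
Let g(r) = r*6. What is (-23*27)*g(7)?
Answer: -26082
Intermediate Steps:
g(r) = 6*r
(-23*27)*g(7) = (-23*27)*(6*7) = -621*42 = -26082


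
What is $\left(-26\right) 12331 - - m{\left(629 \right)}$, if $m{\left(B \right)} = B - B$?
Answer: $-320606$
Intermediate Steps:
$m{\left(B \right)} = 0$
$\left(-26\right) 12331 - - m{\left(629 \right)} = \left(-26\right) 12331 - \left(-1\right) 0 = -320606 - 0 = -320606 + 0 = -320606$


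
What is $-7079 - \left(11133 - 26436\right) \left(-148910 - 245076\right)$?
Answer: $-6029174837$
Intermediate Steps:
$-7079 - \left(11133 - 26436\right) \left(-148910 - 245076\right) = -7079 - \left(-15303\right) \left(-393986\right) = -7079 - 6029167758 = -6029174837$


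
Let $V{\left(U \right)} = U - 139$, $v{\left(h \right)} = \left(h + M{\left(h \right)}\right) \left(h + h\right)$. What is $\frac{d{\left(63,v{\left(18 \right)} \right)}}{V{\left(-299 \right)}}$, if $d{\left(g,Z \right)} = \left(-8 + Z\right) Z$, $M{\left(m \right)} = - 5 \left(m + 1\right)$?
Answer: $- \frac{1284360}{73} \approx -17594.0$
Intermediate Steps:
$M{\left(m \right)} = -5 - 5 m$ ($M{\left(m \right)} = - 5 \left(1 + m\right) = -5 - 5 m$)
$v{\left(h \right)} = 2 h \left(-5 - 4 h\right)$ ($v{\left(h \right)} = \left(h - \left(5 + 5 h\right)\right) \left(h + h\right) = \left(-5 - 4 h\right) 2 h = 2 h \left(-5 - 4 h\right)$)
$V{\left(U \right)} = -139 + U$ ($V{\left(U \right)} = U - 139 = -139 + U$)
$d{\left(g,Z \right)} = Z \left(-8 + Z\right)$
$\frac{d{\left(63,v{\left(18 \right)} \right)}}{V{\left(-299 \right)}} = \frac{\left(-2\right) 18 \left(5 + 4 \cdot 18\right) \left(-8 - 36 \left(5 + 4 \cdot 18\right)\right)}{-139 - 299} = \frac{\left(-2\right) 18 \left(5 + 72\right) \left(-8 - 36 \left(5 + 72\right)\right)}{-438} = \left(-2\right) 18 \cdot 77 \left(-8 - 36 \cdot 77\right) \left(- \frac{1}{438}\right) = - 2772 \left(-8 - 2772\right) \left(- \frac{1}{438}\right) = \left(-2772\right) \left(-2780\right) \left(- \frac{1}{438}\right) = 7706160 \left(- \frac{1}{438}\right) = - \frac{1284360}{73}$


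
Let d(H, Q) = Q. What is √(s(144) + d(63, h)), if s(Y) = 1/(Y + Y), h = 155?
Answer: √89282/24 ≈ 12.450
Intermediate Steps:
s(Y) = 1/(2*Y)
√(s(144) + d(63, h)) = √((½)/144 + 155) = √((½)*(1/144) + 155) = √(1/288 + 155) = √(44641/288) = √89282/24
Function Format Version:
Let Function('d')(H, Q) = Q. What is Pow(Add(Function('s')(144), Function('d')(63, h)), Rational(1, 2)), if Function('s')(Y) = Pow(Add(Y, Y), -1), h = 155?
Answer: Mul(Rational(1, 24), Pow(89282, Rational(1, 2))) ≈ 12.450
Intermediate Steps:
Function('s')(Y) = Mul(Rational(1, 2), Pow(Y, -1)) (Function('s')(Y) = Pow(Mul(2, Y), -1) = Mul(Rational(1, 2), Pow(Y, -1)))
Pow(Add(Function('s')(144), Function('d')(63, h)), Rational(1, 2)) = Pow(Add(Mul(Rational(1, 2), Pow(144, -1)), 155), Rational(1, 2)) = Pow(Add(Mul(Rational(1, 2), Rational(1, 144)), 155), Rational(1, 2)) = Pow(Add(Rational(1, 288), 155), Rational(1, 2)) = Pow(Rational(44641, 288), Rational(1, 2)) = Mul(Rational(1, 24), Pow(89282, Rational(1, 2)))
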